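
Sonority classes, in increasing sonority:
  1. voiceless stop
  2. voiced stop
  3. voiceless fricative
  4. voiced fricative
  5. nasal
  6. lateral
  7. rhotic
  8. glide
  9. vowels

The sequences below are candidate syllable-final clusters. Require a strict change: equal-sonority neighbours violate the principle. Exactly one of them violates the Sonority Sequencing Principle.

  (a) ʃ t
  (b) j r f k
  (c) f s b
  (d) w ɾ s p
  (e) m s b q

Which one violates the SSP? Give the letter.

c

(a) sonority 3-1: well-formed.
(b) sonority 8-7-3-1: well-formed.
(c) sonority 3-3-2: ill-formed.
(d) sonority 8-7-3-1: well-formed.
(e) sonority 5-3-2-1: well-formed.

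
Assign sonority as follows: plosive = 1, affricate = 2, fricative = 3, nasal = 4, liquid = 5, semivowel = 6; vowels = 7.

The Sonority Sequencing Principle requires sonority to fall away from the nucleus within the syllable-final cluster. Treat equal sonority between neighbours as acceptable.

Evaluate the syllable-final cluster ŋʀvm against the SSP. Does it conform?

no

/ŋ/: nasal = 4.
/ʀ/: liquid = 5.
/v/: fricative = 3.
/m/: nasal = 4.
The profile is 4-5-3-4. Between /ŋ/ (4) and /ʀ/ (5) sonority does not fall, so the cluster violates the SSP.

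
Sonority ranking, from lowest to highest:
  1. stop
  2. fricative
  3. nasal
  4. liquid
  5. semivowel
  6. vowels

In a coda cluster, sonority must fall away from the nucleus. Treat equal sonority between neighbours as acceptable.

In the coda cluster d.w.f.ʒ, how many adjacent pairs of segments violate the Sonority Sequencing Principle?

1

/d/ is a stop (sonority 1).
/w/ is a semivowel (sonority 5).
/f/ is a fricative (sonority 2).
/ʒ/ is a fricative (sonority 2).
/d/→/w/: 1→5 (does not fall) — violation.
/w/→/f/: 5→2 (falls) — ok.
/f/→/ʒ/: 2→2 (plateau, allowed) — ok.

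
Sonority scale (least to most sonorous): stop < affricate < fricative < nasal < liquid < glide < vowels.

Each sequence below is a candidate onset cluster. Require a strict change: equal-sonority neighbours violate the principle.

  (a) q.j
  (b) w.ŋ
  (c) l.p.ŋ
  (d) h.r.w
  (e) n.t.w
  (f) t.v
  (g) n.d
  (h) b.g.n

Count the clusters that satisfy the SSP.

3

(a) sonority 1-6: well-formed.
(b) sonority 6-4: ill-formed.
(c) sonority 5-1-4: ill-formed.
(d) sonority 3-5-6: well-formed.
(e) sonority 4-1-6: ill-formed.
(f) sonority 1-3: well-formed.
(g) sonority 4-1: ill-formed.
(h) sonority 1-1-4: ill-formed.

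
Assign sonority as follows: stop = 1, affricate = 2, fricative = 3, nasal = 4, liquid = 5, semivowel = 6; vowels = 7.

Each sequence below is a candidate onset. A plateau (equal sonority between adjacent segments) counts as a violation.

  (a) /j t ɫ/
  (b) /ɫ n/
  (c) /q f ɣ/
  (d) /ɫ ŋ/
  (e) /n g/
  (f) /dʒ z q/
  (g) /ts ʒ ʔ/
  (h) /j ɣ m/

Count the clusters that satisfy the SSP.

0

(a) sonority 6-1-5: ill-formed.
(b) sonority 5-4: ill-formed.
(c) sonority 1-3-3: ill-formed.
(d) sonority 5-4: ill-formed.
(e) sonority 4-1: ill-formed.
(f) sonority 2-3-1: ill-formed.
(g) sonority 2-3-1: ill-formed.
(h) sonority 6-3-4: ill-formed.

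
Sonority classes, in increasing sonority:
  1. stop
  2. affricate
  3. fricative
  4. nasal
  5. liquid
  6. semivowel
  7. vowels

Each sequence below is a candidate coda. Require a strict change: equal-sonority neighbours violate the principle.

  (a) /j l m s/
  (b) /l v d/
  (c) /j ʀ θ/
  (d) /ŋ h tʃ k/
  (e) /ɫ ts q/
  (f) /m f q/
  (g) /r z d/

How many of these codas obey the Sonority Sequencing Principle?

(a) sonority 6-5-4-3: well-formed.
(b) sonority 5-3-1: well-formed.
(c) sonority 6-5-3: well-formed.
(d) sonority 4-3-2-1: well-formed.
(e) sonority 5-2-1: well-formed.
(f) sonority 4-3-1: well-formed.
(g) sonority 5-3-1: well-formed.

7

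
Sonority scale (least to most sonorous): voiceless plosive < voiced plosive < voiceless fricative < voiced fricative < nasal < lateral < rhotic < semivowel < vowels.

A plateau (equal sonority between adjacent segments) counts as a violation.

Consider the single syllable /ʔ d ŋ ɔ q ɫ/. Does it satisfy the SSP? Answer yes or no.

no

Onset: /ʔ/ is a voiceless plosive (sonority 1), /d/ is a voiced plosive (sonority 2), /ŋ/ is a nasal (sonority 5); then the nucleus /ɔ/ (sonority 9).
Onset profile 1-2-5-9 — rises to the nucleus.
Coda: /q/ is a voiceless plosive (sonority 1), /ɫ/ is a lateral (sonority 6).
Coda profile 9-1-6 — does not strictly fall throughout.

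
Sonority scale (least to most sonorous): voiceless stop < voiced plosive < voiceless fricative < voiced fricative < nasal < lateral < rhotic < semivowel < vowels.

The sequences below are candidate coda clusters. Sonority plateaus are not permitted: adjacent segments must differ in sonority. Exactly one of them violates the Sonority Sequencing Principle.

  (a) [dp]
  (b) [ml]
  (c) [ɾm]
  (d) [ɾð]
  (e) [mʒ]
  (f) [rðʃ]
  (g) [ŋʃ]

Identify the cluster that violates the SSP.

b

(a) [dp]: profile 2-1 — obeys.
(b) [ml]: profile 5-6 — violates.
(c) [ɾm]: profile 7-5 — obeys.
(d) [ɾð]: profile 7-4 — obeys.
(e) [mʒ]: profile 5-4 — obeys.
(f) [rðʃ]: profile 7-4-3 — obeys.
(g) [ŋʃ]: profile 5-3 — obeys.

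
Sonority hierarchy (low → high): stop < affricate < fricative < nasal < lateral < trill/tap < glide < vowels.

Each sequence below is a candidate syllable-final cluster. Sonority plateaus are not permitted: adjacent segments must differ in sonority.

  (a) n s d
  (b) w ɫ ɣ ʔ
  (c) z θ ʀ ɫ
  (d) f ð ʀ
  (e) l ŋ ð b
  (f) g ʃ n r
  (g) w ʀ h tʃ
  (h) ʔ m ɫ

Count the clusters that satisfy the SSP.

(a) sonority 4-3-1: well-formed.
(b) sonority 7-5-3-1: well-formed.
(c) sonority 3-3-6-5: ill-formed.
(d) sonority 3-3-6: ill-formed.
(e) sonority 5-4-3-1: well-formed.
(f) sonority 1-3-4-6: ill-formed.
(g) sonority 7-6-3-2: well-formed.
(h) sonority 1-4-5: ill-formed.

4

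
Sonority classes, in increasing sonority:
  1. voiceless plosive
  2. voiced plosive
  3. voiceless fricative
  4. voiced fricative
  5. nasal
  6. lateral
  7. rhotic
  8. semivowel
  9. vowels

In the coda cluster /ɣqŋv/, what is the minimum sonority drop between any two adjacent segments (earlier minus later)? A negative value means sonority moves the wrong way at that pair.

/ɣ/: voiced fricative = 4.
/q/: voiceless plosive = 1.
/ŋ/: nasal = 5.
/v/: voiced fricative = 4.
/ɣ/→/q/: change +3.
/q/→/ŋ/: change -4.
/ŋ/→/v/: change +1.
Minimum = -4.

-4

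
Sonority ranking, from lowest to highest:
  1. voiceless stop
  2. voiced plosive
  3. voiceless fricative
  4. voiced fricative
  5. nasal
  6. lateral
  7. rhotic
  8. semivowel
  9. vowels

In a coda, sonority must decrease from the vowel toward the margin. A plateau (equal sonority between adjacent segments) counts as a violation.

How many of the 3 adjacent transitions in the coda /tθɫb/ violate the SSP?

2

/t/ — voiceless stop, sonority 1.
/θ/ — voiceless fricative, sonority 3.
/ɫ/ — lateral, sonority 6.
/b/ — voiced plosive, sonority 2.
/t/→/θ/: 1→3 (does not fall) — violation.
/θ/→/ɫ/: 3→6 (does not fall) — violation.
/ɫ/→/b/: 6→2 (falls) — ok.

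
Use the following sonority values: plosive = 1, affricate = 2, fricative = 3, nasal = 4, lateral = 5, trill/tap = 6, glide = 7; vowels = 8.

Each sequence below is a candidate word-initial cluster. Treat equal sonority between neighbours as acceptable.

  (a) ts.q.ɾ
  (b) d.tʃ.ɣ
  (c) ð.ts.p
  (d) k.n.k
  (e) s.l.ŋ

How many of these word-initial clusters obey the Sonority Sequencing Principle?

1

(a) 2-1-6 → violates
(b) 1-2-3 → obeys
(c) 3-2-1 → violates
(d) 1-4-1 → violates
(e) 3-5-4 → violates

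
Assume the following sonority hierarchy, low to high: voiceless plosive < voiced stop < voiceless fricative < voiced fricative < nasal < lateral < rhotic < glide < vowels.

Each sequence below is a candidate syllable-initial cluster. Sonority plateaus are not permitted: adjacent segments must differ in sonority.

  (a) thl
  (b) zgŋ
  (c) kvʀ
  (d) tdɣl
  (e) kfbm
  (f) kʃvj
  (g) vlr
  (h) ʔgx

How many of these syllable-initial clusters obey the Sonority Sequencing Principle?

(a) thl: profile 1-3-6 — obeys.
(b) zgŋ: profile 4-2-5 — violates.
(c) kvʀ: profile 1-4-7 — obeys.
(d) tdɣl: profile 1-2-4-6 — obeys.
(e) kfbm: profile 1-3-2-5 — violates.
(f) kʃvj: profile 1-3-4-8 — obeys.
(g) vlr: profile 4-6-7 — obeys.
(h) ʔgx: profile 1-2-3 — obeys.

6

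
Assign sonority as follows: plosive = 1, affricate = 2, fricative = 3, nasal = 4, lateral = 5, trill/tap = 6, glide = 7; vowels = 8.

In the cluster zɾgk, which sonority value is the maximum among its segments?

/z/: fricative = 3.
/ɾ/: trill/tap = 6.
/g/: plosive = 1.
/k/: plosive = 1.
The maximum is 6.

6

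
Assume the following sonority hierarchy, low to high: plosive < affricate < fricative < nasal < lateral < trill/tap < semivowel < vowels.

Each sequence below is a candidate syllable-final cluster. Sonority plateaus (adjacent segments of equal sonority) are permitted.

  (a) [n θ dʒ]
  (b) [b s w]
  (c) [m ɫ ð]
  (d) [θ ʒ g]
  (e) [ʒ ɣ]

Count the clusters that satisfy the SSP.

(a) sonority 4-3-2: well-formed.
(b) sonority 1-3-7: ill-formed.
(c) sonority 4-5-3: ill-formed.
(d) sonority 3-3-1: well-formed.
(e) sonority 3-3: well-formed.

3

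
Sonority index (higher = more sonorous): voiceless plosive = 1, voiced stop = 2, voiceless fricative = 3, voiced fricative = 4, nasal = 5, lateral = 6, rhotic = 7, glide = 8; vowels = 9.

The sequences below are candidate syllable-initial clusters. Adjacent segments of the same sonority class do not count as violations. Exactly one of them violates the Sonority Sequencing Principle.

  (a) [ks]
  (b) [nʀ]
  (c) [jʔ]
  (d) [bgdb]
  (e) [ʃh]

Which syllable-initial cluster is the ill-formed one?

(a) sonority 1-3: well-formed.
(b) sonority 5-7: well-formed.
(c) sonority 8-1: ill-formed.
(d) sonority 2-2-2-2: well-formed.
(e) sonority 3-3: well-formed.

c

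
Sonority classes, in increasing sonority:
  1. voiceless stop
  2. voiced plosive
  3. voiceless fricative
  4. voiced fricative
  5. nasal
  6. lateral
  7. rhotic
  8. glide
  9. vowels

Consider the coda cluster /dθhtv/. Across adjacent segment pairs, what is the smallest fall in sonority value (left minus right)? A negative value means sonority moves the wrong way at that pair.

/d/ is a voiced plosive (sonority 2).
/θ/ is a voiceless fricative (sonority 3).
/h/ is a voiceless fricative (sonority 3).
/t/ is a voiceless stop (sonority 1).
/v/ is a voiced fricative (sonority 4).
/d/→/θ/: change -1.
/θ/→/h/: change +0.
/h/→/t/: change +2.
/t/→/v/: change -3.
Minimum = -3.

-3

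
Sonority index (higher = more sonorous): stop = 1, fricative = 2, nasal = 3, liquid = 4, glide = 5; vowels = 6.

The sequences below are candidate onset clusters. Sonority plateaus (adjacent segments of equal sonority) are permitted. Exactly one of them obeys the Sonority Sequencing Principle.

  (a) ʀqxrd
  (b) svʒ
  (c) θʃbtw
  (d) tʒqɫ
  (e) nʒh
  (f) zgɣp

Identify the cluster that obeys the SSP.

b

(a) 4-1-2-4-1 → violates
(b) 2-2-2 → obeys
(c) 2-2-1-1-5 → violates
(d) 1-2-1-4 → violates
(e) 3-2-2 → violates
(f) 2-1-2-1 → violates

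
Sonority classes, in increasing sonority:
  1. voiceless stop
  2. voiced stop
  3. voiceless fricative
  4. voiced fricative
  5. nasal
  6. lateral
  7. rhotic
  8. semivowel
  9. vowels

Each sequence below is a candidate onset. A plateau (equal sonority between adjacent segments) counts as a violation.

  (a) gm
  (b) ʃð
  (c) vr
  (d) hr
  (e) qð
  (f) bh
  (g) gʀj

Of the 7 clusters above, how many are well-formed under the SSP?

(a) sonority 2-5: well-formed.
(b) sonority 3-4: well-formed.
(c) sonority 4-7: well-formed.
(d) sonority 3-7: well-formed.
(e) sonority 1-4: well-formed.
(f) sonority 2-3: well-formed.
(g) sonority 2-7-8: well-formed.

7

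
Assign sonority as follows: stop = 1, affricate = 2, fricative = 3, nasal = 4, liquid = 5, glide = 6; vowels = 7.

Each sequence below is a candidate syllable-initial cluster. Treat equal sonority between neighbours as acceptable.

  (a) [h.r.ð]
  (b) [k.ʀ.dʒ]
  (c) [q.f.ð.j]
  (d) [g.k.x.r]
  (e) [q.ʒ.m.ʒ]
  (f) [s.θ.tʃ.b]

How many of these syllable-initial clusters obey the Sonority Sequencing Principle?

2

(a) sonority 3-5-3: ill-formed.
(b) sonority 1-5-2: ill-formed.
(c) sonority 1-3-3-6: well-formed.
(d) sonority 1-1-3-5: well-formed.
(e) sonority 1-3-4-3: ill-formed.
(f) sonority 3-3-2-1: ill-formed.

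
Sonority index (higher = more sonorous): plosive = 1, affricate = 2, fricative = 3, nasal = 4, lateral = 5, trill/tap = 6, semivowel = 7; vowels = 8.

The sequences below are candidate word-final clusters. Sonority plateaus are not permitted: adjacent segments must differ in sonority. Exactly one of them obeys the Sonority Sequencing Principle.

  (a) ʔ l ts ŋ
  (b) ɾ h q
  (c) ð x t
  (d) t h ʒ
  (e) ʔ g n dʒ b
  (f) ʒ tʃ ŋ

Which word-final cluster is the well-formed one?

(a) 1-5-2-4 → violates
(b) 6-3-1 → obeys
(c) 3-3-1 → violates
(d) 1-3-3 → violates
(e) 1-1-4-2-1 → violates
(f) 3-2-4 → violates

b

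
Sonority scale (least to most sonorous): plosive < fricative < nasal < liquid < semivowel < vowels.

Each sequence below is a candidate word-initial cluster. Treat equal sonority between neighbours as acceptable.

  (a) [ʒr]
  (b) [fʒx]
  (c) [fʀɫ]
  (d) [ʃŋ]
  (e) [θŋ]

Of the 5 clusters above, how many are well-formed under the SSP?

(a) [ʒr]: profile 2-4 — obeys.
(b) [fʒx]: profile 2-2-2 — obeys.
(c) [fʀɫ]: profile 2-4-4 — obeys.
(d) [ʃŋ]: profile 2-3 — obeys.
(e) [θŋ]: profile 2-3 — obeys.

5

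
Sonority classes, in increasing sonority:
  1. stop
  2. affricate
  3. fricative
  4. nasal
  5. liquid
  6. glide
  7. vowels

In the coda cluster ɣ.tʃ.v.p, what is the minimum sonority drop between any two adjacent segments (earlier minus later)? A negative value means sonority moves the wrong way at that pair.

-1

/ɣ/ — fricative, sonority 3.
/tʃ/ — affricate, sonority 2.
/v/ — fricative, sonority 3.
/p/ — stop, sonority 1.
/ɣ/→/tʃ/: change +1.
/tʃ/→/v/: change -1.
/v/→/p/: change +2.
Minimum = -1.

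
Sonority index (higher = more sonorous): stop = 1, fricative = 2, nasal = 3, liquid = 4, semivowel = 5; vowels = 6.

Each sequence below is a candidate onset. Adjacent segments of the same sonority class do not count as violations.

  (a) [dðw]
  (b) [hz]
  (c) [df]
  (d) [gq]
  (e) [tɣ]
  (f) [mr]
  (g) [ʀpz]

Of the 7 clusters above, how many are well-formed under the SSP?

6

(a) 1-2-5 → obeys
(b) 2-2 → obeys
(c) 1-2 → obeys
(d) 1-1 → obeys
(e) 1-2 → obeys
(f) 3-4 → obeys
(g) 4-1-2 → violates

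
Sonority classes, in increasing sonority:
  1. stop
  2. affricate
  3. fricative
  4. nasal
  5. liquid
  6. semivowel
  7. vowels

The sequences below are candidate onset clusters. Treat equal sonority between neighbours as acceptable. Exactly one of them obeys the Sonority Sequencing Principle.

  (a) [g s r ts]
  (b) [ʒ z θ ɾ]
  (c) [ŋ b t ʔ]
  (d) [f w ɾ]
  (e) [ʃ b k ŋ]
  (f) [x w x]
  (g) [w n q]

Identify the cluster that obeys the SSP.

b

(a) sonority 1-3-5-2: ill-formed.
(b) sonority 3-3-3-5: well-formed.
(c) sonority 4-1-1-1: ill-formed.
(d) sonority 3-6-5: ill-formed.
(e) sonority 3-1-1-4: ill-formed.
(f) sonority 3-6-3: ill-formed.
(g) sonority 6-4-1: ill-formed.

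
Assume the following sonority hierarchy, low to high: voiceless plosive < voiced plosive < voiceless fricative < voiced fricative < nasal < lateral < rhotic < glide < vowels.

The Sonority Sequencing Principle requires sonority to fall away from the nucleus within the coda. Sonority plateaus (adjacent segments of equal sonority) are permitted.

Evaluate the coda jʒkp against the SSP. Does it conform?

yes

/j/ — glide, sonority 8.
/ʒ/ — voiced fricative, sonority 4.
/k/ — voiceless plosive, sonority 1.
/p/ — voiceless plosive, sonority 1.
The profile 8-4-1-1 is non-increasing (plateaus allowed), so the coda satisfies the SSP.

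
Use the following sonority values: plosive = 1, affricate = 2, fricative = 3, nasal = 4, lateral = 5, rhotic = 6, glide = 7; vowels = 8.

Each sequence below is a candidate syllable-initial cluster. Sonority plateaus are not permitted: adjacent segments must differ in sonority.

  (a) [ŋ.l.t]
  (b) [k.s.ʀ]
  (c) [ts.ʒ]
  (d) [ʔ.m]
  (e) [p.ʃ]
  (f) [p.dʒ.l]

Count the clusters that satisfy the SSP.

(a) [ŋ.l.t]: profile 4-5-1 — violates.
(b) [k.s.ʀ]: profile 1-3-6 — obeys.
(c) [ts.ʒ]: profile 2-3 — obeys.
(d) [ʔ.m]: profile 1-4 — obeys.
(e) [p.ʃ]: profile 1-3 — obeys.
(f) [p.dʒ.l]: profile 1-2-5 — obeys.

5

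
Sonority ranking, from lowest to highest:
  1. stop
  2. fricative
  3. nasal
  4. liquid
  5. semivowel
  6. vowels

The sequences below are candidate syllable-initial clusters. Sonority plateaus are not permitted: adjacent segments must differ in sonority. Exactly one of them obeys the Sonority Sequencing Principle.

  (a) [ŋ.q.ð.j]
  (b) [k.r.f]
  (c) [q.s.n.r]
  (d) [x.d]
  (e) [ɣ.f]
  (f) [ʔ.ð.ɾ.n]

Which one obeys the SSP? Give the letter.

c

(a) 3-1-2-5 → violates
(b) 1-4-2 → violates
(c) 1-2-3-4 → obeys
(d) 2-1 → violates
(e) 2-2 → violates
(f) 1-2-4-3 → violates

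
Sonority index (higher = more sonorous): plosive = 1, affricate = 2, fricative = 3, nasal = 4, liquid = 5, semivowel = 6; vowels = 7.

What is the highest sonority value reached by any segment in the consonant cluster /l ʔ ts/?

/l/: liquid = 5.
/ʔ/: plosive = 1.
/ts/: affricate = 2.
The maximum is 5.

5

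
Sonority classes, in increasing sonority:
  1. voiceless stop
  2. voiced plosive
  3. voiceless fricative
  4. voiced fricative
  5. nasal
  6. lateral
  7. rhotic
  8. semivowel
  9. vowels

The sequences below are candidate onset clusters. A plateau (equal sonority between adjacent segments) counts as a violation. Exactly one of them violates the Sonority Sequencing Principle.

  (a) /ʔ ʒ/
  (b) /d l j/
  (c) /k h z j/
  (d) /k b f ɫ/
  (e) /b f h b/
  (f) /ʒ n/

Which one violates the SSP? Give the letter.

(a) 1-4 → obeys
(b) 2-6-8 → obeys
(c) 1-3-4-8 → obeys
(d) 1-2-3-6 → obeys
(e) 2-3-3-2 → violates
(f) 4-5 → obeys

e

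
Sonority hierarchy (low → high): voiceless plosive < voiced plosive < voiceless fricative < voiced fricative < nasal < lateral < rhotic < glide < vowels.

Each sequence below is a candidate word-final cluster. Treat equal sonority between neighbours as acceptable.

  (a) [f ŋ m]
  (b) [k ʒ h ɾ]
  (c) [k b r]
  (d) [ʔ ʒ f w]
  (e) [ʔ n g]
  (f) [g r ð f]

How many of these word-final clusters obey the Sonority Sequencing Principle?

0

(a) sonority 3-5-5: ill-formed.
(b) sonority 1-4-3-7: ill-formed.
(c) sonority 1-2-7: ill-formed.
(d) sonority 1-4-3-8: ill-formed.
(e) sonority 1-5-2: ill-formed.
(f) sonority 2-7-4-3: ill-formed.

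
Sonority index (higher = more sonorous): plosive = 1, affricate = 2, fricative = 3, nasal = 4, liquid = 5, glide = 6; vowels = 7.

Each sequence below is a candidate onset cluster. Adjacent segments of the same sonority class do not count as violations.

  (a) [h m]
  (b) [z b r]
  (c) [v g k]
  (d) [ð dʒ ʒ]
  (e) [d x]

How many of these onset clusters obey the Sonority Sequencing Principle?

2

(a) sonority 3-4: well-formed.
(b) sonority 3-1-5: ill-formed.
(c) sonority 3-1-1: ill-formed.
(d) sonority 3-2-3: ill-formed.
(e) sonority 1-3: well-formed.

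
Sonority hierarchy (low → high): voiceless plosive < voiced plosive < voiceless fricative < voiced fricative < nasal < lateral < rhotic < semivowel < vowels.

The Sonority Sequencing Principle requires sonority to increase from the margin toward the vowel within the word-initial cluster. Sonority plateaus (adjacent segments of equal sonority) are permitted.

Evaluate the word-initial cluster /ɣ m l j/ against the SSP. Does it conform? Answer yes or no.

/ɣ/: voiced fricative = 4.
/m/: nasal = 5.
/l/: lateral = 6.
/j/: semivowel = 8.
The profile 4-5-6-8 strictly rises, so the word-initial cluster satisfies the SSP.

yes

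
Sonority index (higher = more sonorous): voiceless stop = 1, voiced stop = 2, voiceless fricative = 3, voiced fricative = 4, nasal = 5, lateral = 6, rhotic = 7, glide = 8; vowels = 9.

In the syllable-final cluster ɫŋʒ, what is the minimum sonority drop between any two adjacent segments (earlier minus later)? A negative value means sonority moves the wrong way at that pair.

1

/ɫ/: lateral = 6.
/ŋ/: nasal = 5.
/ʒ/: voiced fricative = 4.
/ɫ/→/ŋ/: change +1.
/ŋ/→/ʒ/: change +1.
Minimum = 1.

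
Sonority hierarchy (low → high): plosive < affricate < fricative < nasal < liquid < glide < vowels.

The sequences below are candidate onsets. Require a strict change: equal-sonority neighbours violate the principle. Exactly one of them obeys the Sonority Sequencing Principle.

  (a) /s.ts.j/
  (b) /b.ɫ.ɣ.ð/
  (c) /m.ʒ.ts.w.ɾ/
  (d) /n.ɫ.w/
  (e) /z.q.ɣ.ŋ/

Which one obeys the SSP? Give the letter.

(a) sonority 3-2-6: ill-formed.
(b) sonority 1-5-3-3: ill-formed.
(c) sonority 4-3-2-6-5: ill-formed.
(d) sonority 4-5-6: well-formed.
(e) sonority 3-1-3-4: ill-formed.

d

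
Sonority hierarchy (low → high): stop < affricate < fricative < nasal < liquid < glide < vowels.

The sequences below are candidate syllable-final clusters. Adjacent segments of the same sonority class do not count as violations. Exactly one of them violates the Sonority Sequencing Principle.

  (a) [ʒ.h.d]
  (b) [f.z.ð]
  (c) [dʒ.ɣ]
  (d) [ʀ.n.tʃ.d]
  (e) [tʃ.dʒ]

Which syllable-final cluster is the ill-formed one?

c

(a) [ʒ.h.d]: profile 3-3-1 — obeys.
(b) [f.z.ð]: profile 3-3-3 — obeys.
(c) [dʒ.ɣ]: profile 2-3 — violates.
(d) [ʀ.n.tʃ.d]: profile 5-4-2-1 — obeys.
(e) [tʃ.dʒ]: profile 2-2 — obeys.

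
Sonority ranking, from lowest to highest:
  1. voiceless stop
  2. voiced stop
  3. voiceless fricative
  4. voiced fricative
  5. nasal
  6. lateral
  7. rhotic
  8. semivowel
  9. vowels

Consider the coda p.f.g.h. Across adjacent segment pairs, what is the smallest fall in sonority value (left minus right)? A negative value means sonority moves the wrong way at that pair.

-2

/p/ is a voiceless stop (sonority 1).
/f/ is a voiceless fricative (sonority 3).
/g/ is a voiced stop (sonority 2).
/h/ is a voiceless fricative (sonority 3).
/p/→/f/: change -2.
/f/→/g/: change +1.
/g/→/h/: change -1.
Minimum = -2.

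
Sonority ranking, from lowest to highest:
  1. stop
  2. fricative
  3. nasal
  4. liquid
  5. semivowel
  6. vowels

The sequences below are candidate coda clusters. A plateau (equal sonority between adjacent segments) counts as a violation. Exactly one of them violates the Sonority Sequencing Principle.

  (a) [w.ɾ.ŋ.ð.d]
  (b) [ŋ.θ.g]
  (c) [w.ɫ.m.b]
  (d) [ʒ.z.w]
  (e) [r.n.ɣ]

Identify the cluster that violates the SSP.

(a) 5-4-3-2-1 → obeys
(b) 3-2-1 → obeys
(c) 5-4-3-1 → obeys
(d) 2-2-5 → violates
(e) 4-3-2 → obeys

d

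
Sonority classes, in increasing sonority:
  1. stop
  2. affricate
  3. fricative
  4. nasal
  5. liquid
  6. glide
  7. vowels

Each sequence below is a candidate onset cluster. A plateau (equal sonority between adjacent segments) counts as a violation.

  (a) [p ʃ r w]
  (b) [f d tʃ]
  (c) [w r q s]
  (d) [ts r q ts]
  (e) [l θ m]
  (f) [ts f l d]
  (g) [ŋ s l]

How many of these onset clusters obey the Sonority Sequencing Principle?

1

(a) [p ʃ r w]: profile 1-3-5-6 — obeys.
(b) [f d tʃ]: profile 3-1-2 — violates.
(c) [w r q s]: profile 6-5-1-3 — violates.
(d) [ts r q ts]: profile 2-5-1-2 — violates.
(e) [l θ m]: profile 5-3-4 — violates.
(f) [ts f l d]: profile 2-3-5-1 — violates.
(g) [ŋ s l]: profile 4-3-5 — violates.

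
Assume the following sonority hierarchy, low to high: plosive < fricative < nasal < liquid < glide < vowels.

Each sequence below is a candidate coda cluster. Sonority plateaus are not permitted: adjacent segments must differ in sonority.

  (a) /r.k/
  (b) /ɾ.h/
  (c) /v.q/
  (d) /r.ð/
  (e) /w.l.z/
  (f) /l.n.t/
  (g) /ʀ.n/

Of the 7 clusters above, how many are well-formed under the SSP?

(a) 4-1 → obeys
(b) 4-2 → obeys
(c) 2-1 → obeys
(d) 4-2 → obeys
(e) 5-4-2 → obeys
(f) 4-3-1 → obeys
(g) 4-3 → obeys

7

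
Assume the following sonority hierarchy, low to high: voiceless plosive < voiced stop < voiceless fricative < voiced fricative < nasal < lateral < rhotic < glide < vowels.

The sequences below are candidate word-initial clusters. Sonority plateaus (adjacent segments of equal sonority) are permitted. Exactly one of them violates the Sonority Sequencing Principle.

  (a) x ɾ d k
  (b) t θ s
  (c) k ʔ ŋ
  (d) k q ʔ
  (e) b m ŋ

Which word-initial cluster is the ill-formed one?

a

(a) 3-7-2-1 → violates
(b) 1-3-3 → obeys
(c) 1-1-5 → obeys
(d) 1-1-1 → obeys
(e) 2-5-5 → obeys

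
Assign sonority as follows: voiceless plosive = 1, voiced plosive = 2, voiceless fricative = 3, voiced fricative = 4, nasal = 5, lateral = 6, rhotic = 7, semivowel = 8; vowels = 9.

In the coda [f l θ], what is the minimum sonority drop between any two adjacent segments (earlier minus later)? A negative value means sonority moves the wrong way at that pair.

/f/: voiceless fricative = 3.
/l/: lateral = 6.
/θ/: voiceless fricative = 3.
/f/→/l/: change -3.
/l/→/θ/: change +3.
Minimum = -3.

-3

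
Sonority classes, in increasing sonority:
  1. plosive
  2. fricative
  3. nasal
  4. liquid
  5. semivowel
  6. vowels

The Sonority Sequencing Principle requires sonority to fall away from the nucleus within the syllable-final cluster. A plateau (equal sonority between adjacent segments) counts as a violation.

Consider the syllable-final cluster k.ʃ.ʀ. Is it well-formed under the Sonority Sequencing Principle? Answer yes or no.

no

/k/: plosive = 1.
/ʃ/: fricative = 2.
/ʀ/: liquid = 4.
The profile is 1-2-4. Between /k/ (1) and /ʃ/ (2) sonority does not fall, so the cluster violates the SSP.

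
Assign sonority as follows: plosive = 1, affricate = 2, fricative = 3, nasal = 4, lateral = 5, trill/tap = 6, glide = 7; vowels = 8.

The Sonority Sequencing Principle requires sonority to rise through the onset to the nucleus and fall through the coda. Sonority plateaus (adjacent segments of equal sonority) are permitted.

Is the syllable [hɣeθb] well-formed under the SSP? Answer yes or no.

yes

Onset: /h/ is a fricative (sonority 3), /ɣ/ is a fricative (sonority 3); then the nucleus /e/ (sonority 8).
Onset profile 3-3-8 — rises to the nucleus.
Coda: /θ/ is a fricative (sonority 3), /b/ is a plosive (sonority 1).
Coda profile 8-3-1 — falls from the nucleus.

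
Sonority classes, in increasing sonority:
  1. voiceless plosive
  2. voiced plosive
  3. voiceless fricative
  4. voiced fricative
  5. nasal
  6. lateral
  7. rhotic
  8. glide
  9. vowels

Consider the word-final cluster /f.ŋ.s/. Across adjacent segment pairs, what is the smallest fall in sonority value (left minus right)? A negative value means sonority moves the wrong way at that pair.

/f/ is a voiceless fricative (sonority 3).
/ŋ/ is a nasal (sonority 5).
/s/ is a voiceless fricative (sonority 3).
/f/→/ŋ/: change -2.
/ŋ/→/s/: change +2.
Minimum = -2.

-2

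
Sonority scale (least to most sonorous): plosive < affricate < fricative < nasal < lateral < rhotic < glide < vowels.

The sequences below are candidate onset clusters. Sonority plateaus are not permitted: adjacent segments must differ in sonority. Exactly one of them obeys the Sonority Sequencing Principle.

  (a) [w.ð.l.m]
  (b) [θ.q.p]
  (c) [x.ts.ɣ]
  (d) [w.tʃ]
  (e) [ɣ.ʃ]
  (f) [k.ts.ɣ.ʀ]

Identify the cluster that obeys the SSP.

f

(a) [w.ð.l.m]: profile 7-3-5-4 — violates.
(b) [θ.q.p]: profile 3-1-1 — violates.
(c) [x.ts.ɣ]: profile 3-2-3 — violates.
(d) [w.tʃ]: profile 7-2 — violates.
(e) [ɣ.ʃ]: profile 3-3 — violates.
(f) [k.ts.ɣ.ʀ]: profile 1-2-3-6 — obeys.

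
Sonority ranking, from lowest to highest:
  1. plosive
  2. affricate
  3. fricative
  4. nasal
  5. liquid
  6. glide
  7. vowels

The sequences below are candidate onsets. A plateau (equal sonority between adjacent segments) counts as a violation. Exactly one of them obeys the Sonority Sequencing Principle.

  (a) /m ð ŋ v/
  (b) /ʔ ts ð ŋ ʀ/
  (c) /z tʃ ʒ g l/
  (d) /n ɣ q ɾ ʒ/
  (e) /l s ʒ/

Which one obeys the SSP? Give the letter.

(a) sonority 4-3-4-3: ill-formed.
(b) sonority 1-2-3-4-5: well-formed.
(c) sonority 3-2-3-1-5: ill-formed.
(d) sonority 4-3-1-5-3: ill-formed.
(e) sonority 5-3-3: ill-formed.

b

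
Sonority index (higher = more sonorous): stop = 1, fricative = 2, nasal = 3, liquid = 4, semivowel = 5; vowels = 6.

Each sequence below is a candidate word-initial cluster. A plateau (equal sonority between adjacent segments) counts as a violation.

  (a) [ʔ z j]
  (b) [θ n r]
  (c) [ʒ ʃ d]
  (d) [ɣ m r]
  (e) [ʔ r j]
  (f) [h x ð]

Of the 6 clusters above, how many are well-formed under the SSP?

(a) [ʔ z j]: profile 1-2-5 — obeys.
(b) [θ n r]: profile 2-3-4 — obeys.
(c) [ʒ ʃ d]: profile 2-2-1 — violates.
(d) [ɣ m r]: profile 2-3-4 — obeys.
(e) [ʔ r j]: profile 1-4-5 — obeys.
(f) [h x ð]: profile 2-2-2 — violates.

4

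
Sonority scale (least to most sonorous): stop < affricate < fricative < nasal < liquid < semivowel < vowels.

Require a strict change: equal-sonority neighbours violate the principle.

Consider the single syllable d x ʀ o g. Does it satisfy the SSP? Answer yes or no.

Onset: /d/ is a stop (sonority 1), /x/ is a fricative (sonority 3), /ʀ/ is a liquid (sonority 5); then the nucleus /o/ (sonority 7).
Onset profile 1-3-5-7 — rises to the nucleus.
Coda: /g/ is a stop (sonority 1).
Coda profile 7-1 — falls from the nucleus.

yes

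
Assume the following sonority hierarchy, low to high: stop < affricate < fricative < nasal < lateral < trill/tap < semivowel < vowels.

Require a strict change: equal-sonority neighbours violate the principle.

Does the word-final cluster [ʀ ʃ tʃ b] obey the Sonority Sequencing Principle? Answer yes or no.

yes

/ʀ/: trill/tap = 6.
/ʃ/: fricative = 3.
/tʃ/: affricate = 2.
/b/: stop = 1.
The profile 6-3-2-1 strictly falls, so the word-final cluster satisfies the SSP.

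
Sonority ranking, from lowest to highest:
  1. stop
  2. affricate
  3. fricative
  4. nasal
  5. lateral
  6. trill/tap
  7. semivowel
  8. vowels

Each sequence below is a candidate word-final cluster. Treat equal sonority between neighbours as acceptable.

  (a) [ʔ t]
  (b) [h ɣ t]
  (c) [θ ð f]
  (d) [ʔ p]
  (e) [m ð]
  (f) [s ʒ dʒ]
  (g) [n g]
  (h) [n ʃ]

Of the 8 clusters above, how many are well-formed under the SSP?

8

(a) [ʔ t]: profile 1-1 — obeys.
(b) [h ɣ t]: profile 3-3-1 — obeys.
(c) [θ ð f]: profile 3-3-3 — obeys.
(d) [ʔ p]: profile 1-1 — obeys.
(e) [m ð]: profile 4-3 — obeys.
(f) [s ʒ dʒ]: profile 3-3-2 — obeys.
(g) [n g]: profile 4-1 — obeys.
(h) [n ʃ]: profile 4-3 — obeys.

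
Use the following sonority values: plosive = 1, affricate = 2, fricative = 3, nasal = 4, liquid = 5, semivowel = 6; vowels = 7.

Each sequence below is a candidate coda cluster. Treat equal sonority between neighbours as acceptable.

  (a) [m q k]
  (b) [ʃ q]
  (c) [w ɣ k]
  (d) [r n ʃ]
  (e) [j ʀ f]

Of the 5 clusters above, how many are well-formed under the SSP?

(a) sonority 4-1-1: well-formed.
(b) sonority 3-1: well-formed.
(c) sonority 6-3-1: well-formed.
(d) sonority 5-4-3: well-formed.
(e) sonority 6-5-3: well-formed.

5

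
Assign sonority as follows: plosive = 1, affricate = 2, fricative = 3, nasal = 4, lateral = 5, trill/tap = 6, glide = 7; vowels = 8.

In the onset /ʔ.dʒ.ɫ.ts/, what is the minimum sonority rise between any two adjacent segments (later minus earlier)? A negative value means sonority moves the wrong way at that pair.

/ʔ/: plosive = 1.
/dʒ/: affricate = 2.
/ɫ/: lateral = 5.
/ts/: affricate = 2.
/ʔ/→/dʒ/: change +1.
/dʒ/→/ɫ/: change +3.
/ɫ/→/ts/: change -3.
Minimum = -3.

-3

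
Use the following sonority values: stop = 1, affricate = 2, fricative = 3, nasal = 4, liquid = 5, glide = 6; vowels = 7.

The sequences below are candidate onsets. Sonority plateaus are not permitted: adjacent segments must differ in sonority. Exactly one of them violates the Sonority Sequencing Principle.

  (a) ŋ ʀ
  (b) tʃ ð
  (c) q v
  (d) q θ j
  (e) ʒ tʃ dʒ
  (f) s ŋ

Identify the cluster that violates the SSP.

e

(a) ŋ ʀ: profile 4-5 — obeys.
(b) tʃ ð: profile 2-3 — obeys.
(c) q v: profile 1-3 — obeys.
(d) q θ j: profile 1-3-6 — obeys.
(e) ʒ tʃ dʒ: profile 3-2-2 — violates.
(f) s ŋ: profile 3-4 — obeys.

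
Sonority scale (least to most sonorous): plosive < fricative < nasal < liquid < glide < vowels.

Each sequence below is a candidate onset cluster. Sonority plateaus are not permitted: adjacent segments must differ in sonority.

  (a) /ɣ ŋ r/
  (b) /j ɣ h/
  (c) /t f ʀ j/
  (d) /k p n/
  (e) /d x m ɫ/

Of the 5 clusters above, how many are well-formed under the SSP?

3

(a) /ɣ ŋ r/: profile 2-3-4 — obeys.
(b) /j ɣ h/: profile 5-2-2 — violates.
(c) /t f ʀ j/: profile 1-2-4-5 — obeys.
(d) /k p n/: profile 1-1-3 — violates.
(e) /d x m ɫ/: profile 1-2-3-4 — obeys.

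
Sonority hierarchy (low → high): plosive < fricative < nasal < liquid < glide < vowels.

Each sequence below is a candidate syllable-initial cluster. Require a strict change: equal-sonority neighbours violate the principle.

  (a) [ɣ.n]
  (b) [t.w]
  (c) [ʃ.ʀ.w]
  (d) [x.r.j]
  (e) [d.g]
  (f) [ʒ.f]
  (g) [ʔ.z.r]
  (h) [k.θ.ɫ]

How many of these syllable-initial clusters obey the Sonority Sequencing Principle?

(a) sonority 2-3: well-formed.
(b) sonority 1-5: well-formed.
(c) sonority 2-4-5: well-formed.
(d) sonority 2-4-5: well-formed.
(e) sonority 1-1: ill-formed.
(f) sonority 2-2: ill-formed.
(g) sonority 1-2-4: well-formed.
(h) sonority 1-2-4: well-formed.

6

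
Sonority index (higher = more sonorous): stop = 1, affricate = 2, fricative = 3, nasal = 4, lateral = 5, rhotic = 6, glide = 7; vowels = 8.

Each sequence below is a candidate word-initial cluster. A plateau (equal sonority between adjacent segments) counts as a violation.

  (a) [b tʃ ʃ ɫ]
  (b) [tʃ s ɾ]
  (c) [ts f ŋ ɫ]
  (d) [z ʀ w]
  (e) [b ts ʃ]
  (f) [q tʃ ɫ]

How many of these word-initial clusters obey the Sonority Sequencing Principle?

(a) sonority 1-2-3-5: well-formed.
(b) sonority 2-3-6: well-formed.
(c) sonority 2-3-4-5: well-formed.
(d) sonority 3-6-7: well-formed.
(e) sonority 1-2-3: well-formed.
(f) sonority 1-2-5: well-formed.

6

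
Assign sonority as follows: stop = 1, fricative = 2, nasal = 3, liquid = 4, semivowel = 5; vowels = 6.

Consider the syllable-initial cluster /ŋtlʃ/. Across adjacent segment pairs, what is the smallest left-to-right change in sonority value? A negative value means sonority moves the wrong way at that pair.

/ŋ/ is a nasal (sonority 3).
/t/ is a stop (sonority 1).
/l/ is a liquid (sonority 4).
/ʃ/ is a fricative (sonority 2).
/ŋ/→/t/: change -2.
/t/→/l/: change +3.
/l/→/ʃ/: change -2.
Minimum = -2.

-2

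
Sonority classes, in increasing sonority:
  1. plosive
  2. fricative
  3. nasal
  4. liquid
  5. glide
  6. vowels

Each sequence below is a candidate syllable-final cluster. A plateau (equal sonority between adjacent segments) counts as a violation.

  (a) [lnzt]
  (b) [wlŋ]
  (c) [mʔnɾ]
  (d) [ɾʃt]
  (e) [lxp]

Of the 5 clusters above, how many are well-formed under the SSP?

4

(a) sonority 4-3-2-1: well-formed.
(b) sonority 5-4-3: well-formed.
(c) sonority 3-1-3-4: ill-formed.
(d) sonority 4-2-1: well-formed.
(e) sonority 4-2-1: well-formed.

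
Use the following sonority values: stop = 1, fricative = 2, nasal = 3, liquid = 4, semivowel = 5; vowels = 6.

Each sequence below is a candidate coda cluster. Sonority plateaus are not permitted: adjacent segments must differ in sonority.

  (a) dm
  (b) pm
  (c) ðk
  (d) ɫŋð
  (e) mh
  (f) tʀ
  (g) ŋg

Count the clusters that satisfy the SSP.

4

(a) 1-3 → violates
(b) 1-3 → violates
(c) 2-1 → obeys
(d) 4-3-2 → obeys
(e) 3-2 → obeys
(f) 1-4 → violates
(g) 3-1 → obeys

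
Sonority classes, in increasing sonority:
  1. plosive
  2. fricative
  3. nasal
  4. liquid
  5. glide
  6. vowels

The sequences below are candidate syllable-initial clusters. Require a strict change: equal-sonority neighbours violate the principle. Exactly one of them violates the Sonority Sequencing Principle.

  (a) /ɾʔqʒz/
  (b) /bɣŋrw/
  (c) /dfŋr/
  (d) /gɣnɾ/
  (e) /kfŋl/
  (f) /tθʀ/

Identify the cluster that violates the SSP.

(a) 4-1-1-2-2 → violates
(b) 1-2-3-4-5 → obeys
(c) 1-2-3-4 → obeys
(d) 1-2-3-4 → obeys
(e) 1-2-3-4 → obeys
(f) 1-2-4 → obeys

a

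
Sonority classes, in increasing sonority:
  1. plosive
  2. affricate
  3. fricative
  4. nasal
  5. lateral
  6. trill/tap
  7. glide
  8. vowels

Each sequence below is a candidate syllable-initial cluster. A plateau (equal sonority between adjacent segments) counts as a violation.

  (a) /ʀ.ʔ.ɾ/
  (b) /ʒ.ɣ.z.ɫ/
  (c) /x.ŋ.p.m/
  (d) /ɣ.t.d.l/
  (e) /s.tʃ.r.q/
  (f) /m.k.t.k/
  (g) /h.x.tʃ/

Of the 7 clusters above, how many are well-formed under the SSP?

(a) /ʀ.ʔ.ɾ/: profile 6-1-6 — violates.
(b) /ʒ.ɣ.z.ɫ/: profile 3-3-3-5 — violates.
(c) /x.ŋ.p.m/: profile 3-4-1-4 — violates.
(d) /ɣ.t.d.l/: profile 3-1-1-5 — violates.
(e) /s.tʃ.r.q/: profile 3-2-6-1 — violates.
(f) /m.k.t.k/: profile 4-1-1-1 — violates.
(g) /h.x.tʃ/: profile 3-3-2 — violates.

0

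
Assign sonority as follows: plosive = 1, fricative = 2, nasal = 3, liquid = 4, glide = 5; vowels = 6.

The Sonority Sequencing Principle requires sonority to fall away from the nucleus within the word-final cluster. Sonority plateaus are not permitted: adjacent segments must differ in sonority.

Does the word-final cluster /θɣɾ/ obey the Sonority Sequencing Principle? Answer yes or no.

/θ/ — fricative, sonority 2.
/ɣ/ — fricative, sonority 2.
/ɾ/ — liquid, sonority 4.
The profile is 2-2-4. Between /θ/ (2) and /ɣ/ (2) sonority does not fall, so the cluster violates the SSP.

no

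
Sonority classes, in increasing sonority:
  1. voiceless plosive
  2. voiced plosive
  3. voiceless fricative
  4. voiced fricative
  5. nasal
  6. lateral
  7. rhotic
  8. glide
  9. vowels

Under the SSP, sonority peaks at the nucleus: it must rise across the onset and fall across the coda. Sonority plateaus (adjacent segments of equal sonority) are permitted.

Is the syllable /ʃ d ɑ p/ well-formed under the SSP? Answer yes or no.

no

Onset: /ʃ/ is a voiceless fricative (sonority 3), /d/ is a voiced plosive (sonority 2); then the nucleus /ɑ/ (sonority 9).
Onset profile 3-2-9 — does not rise throughout.
Coda: /p/ is a voiceless plosive (sonority 1).
Coda profile 9-1 — falls from the nucleus.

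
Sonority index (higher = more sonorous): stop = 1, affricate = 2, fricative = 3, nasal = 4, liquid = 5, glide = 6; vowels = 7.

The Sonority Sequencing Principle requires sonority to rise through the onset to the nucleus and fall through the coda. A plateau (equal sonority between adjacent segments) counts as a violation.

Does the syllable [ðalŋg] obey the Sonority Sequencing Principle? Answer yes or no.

yes

Onset: /ð/ is a fricative (sonority 3); then the nucleus /a/ (sonority 7).
Onset profile 3-7 — rises to the nucleus.
Coda: /l/ is a liquid (sonority 5), /ŋ/ is a nasal (sonority 4), /g/ is a stop (sonority 1).
Coda profile 7-5-4-1 — falls from the nucleus.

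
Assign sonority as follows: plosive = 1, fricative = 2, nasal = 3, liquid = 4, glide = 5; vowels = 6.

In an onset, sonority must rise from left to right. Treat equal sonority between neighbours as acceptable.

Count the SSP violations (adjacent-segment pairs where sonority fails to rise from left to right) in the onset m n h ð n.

1

/m/ — nasal, sonority 3.
/n/ — nasal, sonority 3.
/h/ — fricative, sonority 2.
/ð/ — fricative, sonority 2.
/n/ — nasal, sonority 3.
/m/→/n/: 3→3 (plateau, allowed) — ok.
/n/→/h/: 3→2 (does not rise) — violation.
/h/→/ð/: 2→2 (plateau, allowed) — ok.
/ð/→/n/: 2→3 (rises) — ok.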